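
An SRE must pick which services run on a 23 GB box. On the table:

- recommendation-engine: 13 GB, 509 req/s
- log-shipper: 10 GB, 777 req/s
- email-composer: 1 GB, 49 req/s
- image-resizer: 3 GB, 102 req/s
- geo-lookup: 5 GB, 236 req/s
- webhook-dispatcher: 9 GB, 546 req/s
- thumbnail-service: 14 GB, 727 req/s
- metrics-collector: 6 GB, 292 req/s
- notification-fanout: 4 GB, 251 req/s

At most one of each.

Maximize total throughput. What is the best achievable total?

1574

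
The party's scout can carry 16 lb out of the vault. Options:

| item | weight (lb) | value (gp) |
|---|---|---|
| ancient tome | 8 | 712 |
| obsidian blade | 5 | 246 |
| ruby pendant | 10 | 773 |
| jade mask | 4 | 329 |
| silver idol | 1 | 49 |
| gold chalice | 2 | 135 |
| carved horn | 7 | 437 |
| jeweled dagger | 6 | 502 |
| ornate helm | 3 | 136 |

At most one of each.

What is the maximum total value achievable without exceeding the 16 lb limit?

1349

Best packing: ancient tome + gold chalice + jeweled dagger — 16 lb, 1349 total.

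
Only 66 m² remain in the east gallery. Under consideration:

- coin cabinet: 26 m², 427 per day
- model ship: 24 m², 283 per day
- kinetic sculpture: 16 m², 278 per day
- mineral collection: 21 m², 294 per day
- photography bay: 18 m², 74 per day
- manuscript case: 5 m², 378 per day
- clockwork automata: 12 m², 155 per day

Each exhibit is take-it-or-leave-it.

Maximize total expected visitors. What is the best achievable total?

A density-first pass picks coin cabinet + kinetic sculpture + manuscript case + clockwork automata — 1238 at 59 m².
Replace kinetic sculpture with mineral collection: the trade gains 16 net, giving 1254 at 64 m².
The closest alternative, coin cabinet + kinetic sculpture + manuscript case + clockwork automata, reaches only 1238.

1254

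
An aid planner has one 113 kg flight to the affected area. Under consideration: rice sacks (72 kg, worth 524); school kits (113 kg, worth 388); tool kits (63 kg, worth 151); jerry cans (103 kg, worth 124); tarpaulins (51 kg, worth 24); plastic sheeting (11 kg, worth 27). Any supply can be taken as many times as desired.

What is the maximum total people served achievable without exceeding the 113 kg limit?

Best packing: rice sacks + 3×plastic sheeting — 105 kg, 605 total.
Every other selection either busts 113 kg or fails to beat 605.

605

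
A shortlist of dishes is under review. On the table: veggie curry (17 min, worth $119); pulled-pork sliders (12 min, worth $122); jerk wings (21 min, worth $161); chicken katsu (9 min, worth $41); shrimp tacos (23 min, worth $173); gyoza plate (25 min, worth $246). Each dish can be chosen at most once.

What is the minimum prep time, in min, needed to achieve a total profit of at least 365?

Look for the lowest-prep combination reaching 365.
Taking pulled-pork sliders + gyoza plate gives 368 (≥ 365) for 37 min.
Below 37 min the best achievable stays under 365.

37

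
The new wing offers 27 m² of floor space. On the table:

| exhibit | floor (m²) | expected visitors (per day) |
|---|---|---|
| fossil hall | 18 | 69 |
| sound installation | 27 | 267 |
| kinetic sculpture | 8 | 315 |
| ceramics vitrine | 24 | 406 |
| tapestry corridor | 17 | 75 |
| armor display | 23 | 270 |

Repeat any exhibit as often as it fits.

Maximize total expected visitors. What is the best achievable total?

945

3×kinetic sculpture uses 24 of the 27 m² and totals 945.
No other feasible combination exceeds 945.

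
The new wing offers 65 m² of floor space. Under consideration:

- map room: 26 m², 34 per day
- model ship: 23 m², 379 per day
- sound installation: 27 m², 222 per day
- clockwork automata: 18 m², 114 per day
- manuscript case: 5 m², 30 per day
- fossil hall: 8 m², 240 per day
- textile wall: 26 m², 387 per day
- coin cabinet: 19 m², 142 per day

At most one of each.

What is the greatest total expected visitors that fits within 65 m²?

The ratio ordering already packs tightly: model ship + manuscript case + fossil hall + textile wall, 62 m², 1036.
An exhaustive check of the 256 subsets confirms 1036.

1036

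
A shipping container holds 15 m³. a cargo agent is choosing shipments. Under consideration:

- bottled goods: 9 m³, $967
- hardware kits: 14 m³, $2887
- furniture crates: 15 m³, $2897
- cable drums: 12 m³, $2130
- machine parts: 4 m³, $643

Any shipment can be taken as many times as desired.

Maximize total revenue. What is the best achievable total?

2897

Ranking by ratio (revenue/m³): hardware kits 206.21, furniture crates 193.13, cable drums 177.50, machine parts 160.75.
A density-first pass picks hardware kits — 2887 at 14 m³.
The 14 m³ tied up in hardware kits is better spent on furniture crates — total rises to 2897 (15 m³).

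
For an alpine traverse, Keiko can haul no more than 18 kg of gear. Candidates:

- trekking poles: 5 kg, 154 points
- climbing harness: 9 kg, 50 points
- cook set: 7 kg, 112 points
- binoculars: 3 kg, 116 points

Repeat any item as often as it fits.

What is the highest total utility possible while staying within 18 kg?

696

Ranking by ratio (utility/kg): binoculars 38.67, trekking poles 30.80, cook set 16.00, climbing harness 5.56.
The ratio ordering already packs tightly: 6×binoculars, 18 kg, 696.
That's the maximum — no swap from here does better than 696.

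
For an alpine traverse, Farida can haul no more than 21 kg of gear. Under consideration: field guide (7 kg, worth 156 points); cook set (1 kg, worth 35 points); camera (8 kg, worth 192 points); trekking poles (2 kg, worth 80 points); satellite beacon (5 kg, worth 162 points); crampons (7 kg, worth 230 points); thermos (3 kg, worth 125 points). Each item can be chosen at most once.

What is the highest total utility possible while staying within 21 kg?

662

Density check — thermos 41.67, trekking poles 40.00, cook set 35.00, crampons 32.86 are the best per kg.
The ratio heuristic lands on cook set + trekking poles + satellite beacon + crampons + thermos (632) but leaves 3 kg idle.
Replace satellite beacon with camera: the trade gains 30 net, giving 662 at 21 kg.
Runner-up cook set + trekking poles + satellite beacon + crampons + thermos tops out at 632.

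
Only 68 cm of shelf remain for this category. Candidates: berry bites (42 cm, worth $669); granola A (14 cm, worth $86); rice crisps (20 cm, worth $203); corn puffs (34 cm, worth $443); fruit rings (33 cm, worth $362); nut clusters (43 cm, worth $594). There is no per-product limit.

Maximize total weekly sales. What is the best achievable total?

886

Ranking by ratio (weekly sales/cm): berry bites 15.93, nut clusters 13.81, corn puffs 13.03, fruit rings 10.97.
The ratio heuristic lands on berry bites + rice crisps (872) but leaves 6 cm idle.
Dropping berry bites and rice crisps frees 62 cm; slotting in 2×corn puffs (68 cm) lifts the total to 886 at 68 cm.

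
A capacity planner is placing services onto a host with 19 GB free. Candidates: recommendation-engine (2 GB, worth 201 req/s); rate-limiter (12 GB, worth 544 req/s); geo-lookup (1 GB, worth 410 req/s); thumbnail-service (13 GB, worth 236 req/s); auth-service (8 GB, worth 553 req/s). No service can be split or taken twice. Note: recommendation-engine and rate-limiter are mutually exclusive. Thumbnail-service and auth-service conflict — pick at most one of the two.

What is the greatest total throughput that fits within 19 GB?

1164

The ratio ordering already packs tightly: recommendation-engine + geo-lookup + auth-service, 11 GB, 1164.
Next best is geo-lookup + auth-service at 963 (9 GB) — short by 201.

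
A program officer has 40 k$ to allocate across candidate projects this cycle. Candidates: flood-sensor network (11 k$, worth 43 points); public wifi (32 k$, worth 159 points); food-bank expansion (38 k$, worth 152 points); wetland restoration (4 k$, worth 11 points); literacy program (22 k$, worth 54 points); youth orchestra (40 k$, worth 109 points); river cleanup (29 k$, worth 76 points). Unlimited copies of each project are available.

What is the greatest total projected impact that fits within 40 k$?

181

Best packing: public wifi + 2×wetland restoration — 40 k$, 181 total.
Every other selection either busts 40 k$ or fails to beat 181.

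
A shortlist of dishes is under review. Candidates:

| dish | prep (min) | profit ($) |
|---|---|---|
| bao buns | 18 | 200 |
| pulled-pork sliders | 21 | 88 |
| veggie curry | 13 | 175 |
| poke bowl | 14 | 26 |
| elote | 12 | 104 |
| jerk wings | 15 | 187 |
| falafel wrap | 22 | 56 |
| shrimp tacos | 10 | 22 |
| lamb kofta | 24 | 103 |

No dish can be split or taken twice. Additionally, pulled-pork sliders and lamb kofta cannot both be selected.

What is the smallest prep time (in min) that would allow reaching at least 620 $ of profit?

Minimise min subject to total profit ≥ 620.
bao buns + veggie curry + elote + jerk wings reaches 666 using 58 min.
No combination under 58 min hits 620.

58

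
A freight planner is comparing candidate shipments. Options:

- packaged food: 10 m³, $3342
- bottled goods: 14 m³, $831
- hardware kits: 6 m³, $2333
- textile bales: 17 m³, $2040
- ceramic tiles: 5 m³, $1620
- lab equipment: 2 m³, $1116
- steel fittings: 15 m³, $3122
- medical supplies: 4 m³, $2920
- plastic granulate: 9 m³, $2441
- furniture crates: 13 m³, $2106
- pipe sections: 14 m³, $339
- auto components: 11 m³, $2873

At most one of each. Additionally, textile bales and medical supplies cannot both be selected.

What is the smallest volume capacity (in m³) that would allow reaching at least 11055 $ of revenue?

Look for the lowest-volume combination reaching 11055.
packaged food + hardware kits + ceramic tiles + lab equipment + medical supplies: 11331 revenue at 27 m³.
No combination under 27 m³ hits 11055.

27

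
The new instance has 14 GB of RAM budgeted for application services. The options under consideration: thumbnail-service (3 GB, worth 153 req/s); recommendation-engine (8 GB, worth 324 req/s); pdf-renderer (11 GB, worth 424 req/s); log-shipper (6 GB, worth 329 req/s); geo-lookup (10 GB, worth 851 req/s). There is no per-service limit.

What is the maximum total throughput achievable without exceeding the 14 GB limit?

1004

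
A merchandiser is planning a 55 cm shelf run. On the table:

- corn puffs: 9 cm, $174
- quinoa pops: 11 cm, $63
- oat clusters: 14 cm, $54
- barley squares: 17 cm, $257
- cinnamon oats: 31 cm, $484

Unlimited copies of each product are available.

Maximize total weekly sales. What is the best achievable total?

1044

The ratio ordering already packs tightly: 6×corn puffs, 54 cm, 1044.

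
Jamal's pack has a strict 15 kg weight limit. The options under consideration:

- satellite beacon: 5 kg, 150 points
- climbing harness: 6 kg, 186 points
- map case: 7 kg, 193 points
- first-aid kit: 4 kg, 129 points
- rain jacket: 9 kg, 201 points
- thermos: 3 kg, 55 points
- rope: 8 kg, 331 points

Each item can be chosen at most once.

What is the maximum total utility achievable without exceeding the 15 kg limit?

524

Taking the top-ratio items first gives first-aid kit + thermos + rope for 515 (15 kg).
The 7 kg tied up in first-aid kit and thermos is better spent on map case — total rises to 524 (15 kg).
That's the maximum — no swap from here does better than 524.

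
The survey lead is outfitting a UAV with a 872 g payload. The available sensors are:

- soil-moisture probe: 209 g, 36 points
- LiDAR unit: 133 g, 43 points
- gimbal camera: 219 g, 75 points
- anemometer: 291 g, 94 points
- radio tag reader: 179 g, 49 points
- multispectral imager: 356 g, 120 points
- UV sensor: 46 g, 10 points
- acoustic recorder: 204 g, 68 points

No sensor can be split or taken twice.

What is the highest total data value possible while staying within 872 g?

289

Density check — gimbal camera 0.34, multispectral imager 0.34, acoustic recorder 0.33, LiDAR unit 0.32 are the best per g.
A density-first pass picks gimbal camera + multispectral imager + UV sensor + acoustic recorder — 273 at 825 g.
Dropping UV sensor and acoustic recorder frees 250 g; slotting in anemometer (291 g) lifts the total to 289 at 866 g.
The closest alternative, anemometer + multispectral imager + acoustic recorder, reaches only 282.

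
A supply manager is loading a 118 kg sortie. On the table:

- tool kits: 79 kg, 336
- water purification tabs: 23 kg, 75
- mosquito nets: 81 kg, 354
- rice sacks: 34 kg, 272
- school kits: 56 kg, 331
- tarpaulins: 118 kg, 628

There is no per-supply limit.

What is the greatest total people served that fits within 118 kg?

816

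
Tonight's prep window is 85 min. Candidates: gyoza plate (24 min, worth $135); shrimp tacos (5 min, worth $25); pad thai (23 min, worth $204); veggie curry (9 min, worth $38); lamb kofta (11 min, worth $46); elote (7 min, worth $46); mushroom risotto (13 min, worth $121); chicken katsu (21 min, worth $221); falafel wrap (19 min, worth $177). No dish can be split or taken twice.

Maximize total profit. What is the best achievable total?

769

Pad thai + elote + mushroom risotto + chicken katsu + falafel wrap uses 83 of the 85 min and totals 769.
Every other selection either busts 85 min or fails to beat 769.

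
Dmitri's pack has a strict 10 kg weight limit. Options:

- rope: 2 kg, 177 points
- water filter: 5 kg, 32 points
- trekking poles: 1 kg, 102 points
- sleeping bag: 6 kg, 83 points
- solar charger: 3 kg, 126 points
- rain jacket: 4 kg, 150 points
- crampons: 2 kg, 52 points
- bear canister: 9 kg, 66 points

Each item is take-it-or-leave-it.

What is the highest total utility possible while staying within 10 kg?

Ranking by ratio (utility/kg): trekking poles 102.00, rope 88.50, solar charger 42.00, rain jacket 37.50.
Best packing: rope + trekking poles + solar charger + rain jacket — 10 kg, 555 total.
No other feasible combination exceeds 555.

555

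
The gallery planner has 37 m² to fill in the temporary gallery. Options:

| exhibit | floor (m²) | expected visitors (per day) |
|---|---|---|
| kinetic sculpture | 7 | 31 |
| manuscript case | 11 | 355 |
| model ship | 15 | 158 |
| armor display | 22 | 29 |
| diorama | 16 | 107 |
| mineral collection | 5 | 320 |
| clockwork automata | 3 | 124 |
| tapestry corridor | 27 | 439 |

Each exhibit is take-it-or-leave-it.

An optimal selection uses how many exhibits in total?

Best achievable expected visitors is 957.
manuscript case + model ship + mineral collection + clockwork automata hits 957 at 34 m².
Any selection reaching 957 contains exactly 4 exhibits.

4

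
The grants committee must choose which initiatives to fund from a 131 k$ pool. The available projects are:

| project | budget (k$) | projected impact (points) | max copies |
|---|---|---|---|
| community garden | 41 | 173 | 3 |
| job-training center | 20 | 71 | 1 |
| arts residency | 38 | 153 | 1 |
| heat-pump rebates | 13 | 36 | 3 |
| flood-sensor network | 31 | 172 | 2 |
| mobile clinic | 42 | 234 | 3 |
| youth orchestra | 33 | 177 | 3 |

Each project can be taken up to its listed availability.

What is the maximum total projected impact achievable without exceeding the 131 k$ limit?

The ratio heuristic lands on 3×mobile clinic (702) but leaves 5 k$ idle.
Dropping 3×mobile clinic frees 126 k$; slotting in flood-sensor network + 3×youth orchestra (130 k$) lifts the total to 703 at 130 k$.

703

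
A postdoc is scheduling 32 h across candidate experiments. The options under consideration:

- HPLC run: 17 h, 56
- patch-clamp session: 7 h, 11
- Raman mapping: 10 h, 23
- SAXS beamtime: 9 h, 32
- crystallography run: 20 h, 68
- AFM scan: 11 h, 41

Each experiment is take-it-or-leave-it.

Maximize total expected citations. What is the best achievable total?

Density check — AFM scan 3.73, SAXS beamtime 3.56, crystallography run 3.40, HPLC run 3.29 are the best per h.
The ratio heuristic lands on Raman mapping + SAXS beamtime + AFM scan (96) but leaves 2 h idle.
Replace Raman mapping and SAXS beamtime with crystallography run: the trade gains 13 net, giving 109 at 31 h.
That's the maximum — no swap from here does better than 109.

109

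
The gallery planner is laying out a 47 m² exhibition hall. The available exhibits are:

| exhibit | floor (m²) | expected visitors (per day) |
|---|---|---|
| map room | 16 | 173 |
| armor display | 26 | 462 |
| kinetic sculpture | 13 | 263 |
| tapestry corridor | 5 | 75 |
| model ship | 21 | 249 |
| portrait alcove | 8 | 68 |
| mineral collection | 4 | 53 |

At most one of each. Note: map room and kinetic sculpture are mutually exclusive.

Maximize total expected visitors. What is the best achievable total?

800

By expected visitors per m²: kinetic sculpture 20.23, armor display 17.77, tapestry corridor 15.00 lead.
Best packing: armor display + kinetic sculpture + tapestry corridor — 44 m², 800 total.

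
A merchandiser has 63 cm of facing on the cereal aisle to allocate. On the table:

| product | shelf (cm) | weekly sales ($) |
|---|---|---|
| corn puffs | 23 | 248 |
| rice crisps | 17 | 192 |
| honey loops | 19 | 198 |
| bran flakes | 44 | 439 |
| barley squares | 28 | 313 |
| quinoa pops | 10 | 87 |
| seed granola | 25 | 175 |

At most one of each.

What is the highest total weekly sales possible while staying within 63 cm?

648

A density-first pass picks rice crisps + barley squares + quinoa pops — 592 at 55 cm.
Dropping rice crisps frees 17 cm; slotting in corn puffs (23 cm) lifts the total to 648 at 61 cm.
Nothing else within 63 cm beats 648.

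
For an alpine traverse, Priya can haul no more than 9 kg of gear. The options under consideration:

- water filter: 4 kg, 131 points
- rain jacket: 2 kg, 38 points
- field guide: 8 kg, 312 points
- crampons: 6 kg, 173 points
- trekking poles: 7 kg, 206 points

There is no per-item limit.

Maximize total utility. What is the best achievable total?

The ratio ordering already packs tightly: field guide, 8 kg, 312.
The spare 1 kg is too small for any remaining item, and no exchange beats 312.

312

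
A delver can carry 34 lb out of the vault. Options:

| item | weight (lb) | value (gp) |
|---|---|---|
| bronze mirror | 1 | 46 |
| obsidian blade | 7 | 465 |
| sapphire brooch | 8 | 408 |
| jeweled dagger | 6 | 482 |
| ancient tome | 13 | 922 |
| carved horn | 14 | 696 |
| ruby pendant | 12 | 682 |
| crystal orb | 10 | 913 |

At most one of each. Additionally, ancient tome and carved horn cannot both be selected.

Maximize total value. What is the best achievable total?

The ratio ordering already packs tightly: bronze mirror + jeweled dagger + ancient tome + crystal orb, 30 lb, 2363.
Next best is bronze mirror + obsidian blade + ancient tome + crystal orb at 2346 (31 lb) — short by 17.

2363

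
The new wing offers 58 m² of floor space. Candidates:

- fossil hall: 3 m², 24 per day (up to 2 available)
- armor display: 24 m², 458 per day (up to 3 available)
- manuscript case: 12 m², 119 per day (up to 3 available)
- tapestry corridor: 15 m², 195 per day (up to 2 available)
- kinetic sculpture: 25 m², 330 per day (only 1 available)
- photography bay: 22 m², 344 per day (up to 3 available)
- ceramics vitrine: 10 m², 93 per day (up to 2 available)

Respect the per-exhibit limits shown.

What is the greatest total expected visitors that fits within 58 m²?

1009

The ratio ordering already packs tightly: 2×armor display + ceramics vitrine, 58 m², 1009.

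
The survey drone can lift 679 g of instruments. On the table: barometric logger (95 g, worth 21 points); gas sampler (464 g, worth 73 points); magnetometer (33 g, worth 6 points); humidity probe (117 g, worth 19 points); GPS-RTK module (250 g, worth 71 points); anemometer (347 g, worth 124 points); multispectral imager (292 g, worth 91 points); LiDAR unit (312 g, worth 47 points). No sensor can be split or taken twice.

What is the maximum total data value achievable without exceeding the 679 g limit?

221

Taking magnetometer + anemometer + multispectral imager: 672 g used, 221 in data value.
Next best is anemometer + multispectral imager at 215 (639 g) — short by 6.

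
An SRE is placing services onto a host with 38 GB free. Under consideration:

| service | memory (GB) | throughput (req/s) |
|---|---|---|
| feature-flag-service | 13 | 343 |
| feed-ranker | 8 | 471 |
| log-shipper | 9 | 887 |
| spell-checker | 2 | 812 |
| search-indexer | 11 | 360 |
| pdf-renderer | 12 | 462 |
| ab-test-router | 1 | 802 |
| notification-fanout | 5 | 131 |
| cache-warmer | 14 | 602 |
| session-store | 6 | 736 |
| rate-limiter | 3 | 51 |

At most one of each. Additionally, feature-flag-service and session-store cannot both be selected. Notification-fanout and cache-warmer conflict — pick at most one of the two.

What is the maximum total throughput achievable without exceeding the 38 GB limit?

Taking feed-ranker + log-shipper + spell-checker + pdf-renderer + ab-test-router + session-store: 38 GB used, 4170 in throughput.
That's the maximum — no feasible swap from here does better than 4170.

4170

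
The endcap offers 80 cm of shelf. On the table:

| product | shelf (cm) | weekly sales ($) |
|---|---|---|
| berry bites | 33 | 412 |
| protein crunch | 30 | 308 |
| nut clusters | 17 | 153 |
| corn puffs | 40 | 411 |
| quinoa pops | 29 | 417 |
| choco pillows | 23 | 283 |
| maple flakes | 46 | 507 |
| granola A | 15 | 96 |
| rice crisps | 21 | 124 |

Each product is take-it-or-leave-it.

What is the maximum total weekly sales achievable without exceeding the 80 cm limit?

Berry bites + nut clusters + quinoa pops uses 79 of the 80 cm and totals 982.
Next best is berry bites + quinoa pops + granola A at 925 (77 cm) — short by 57.

982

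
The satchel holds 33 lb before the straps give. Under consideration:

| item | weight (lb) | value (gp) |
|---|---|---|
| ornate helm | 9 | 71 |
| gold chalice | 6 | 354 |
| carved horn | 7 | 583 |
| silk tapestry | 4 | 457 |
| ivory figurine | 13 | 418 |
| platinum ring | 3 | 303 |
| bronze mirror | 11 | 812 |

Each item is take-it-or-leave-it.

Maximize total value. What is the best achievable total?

2509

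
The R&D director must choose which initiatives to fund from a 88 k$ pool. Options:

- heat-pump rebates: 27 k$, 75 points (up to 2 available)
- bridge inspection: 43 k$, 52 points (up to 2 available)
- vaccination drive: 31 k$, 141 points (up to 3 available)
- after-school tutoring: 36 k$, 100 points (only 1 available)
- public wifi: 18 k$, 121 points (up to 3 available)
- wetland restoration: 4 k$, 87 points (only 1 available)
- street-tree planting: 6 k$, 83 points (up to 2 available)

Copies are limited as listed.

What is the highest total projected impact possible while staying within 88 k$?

636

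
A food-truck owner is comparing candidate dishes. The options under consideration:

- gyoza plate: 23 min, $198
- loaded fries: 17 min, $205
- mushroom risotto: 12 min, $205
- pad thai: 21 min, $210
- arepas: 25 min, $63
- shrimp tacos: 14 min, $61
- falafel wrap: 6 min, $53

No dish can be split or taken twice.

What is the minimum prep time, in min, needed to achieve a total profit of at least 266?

26

Minimise min subject to total profit ≥ 266.
mushroom risotto + shrimp tacos: 266 profit at 26 min.
Below 26 min the best achievable stays under 266.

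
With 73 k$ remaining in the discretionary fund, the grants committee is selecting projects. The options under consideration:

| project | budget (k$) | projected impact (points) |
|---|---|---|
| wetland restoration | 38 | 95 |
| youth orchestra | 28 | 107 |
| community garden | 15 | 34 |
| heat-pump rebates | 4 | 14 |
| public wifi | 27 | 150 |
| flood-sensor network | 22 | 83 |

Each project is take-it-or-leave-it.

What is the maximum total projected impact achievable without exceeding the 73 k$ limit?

291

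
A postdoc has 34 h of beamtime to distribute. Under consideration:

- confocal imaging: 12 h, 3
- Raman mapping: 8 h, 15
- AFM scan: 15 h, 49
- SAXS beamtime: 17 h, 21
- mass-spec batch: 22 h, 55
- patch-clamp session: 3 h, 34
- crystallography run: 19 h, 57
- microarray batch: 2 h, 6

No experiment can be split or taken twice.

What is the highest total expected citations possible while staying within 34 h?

112

Density check — patch-clamp session 11.33, AFM scan 3.27, crystallography run 3.00, microarray batch 3.00 are the best per h.
A density-first pass picks Raman mapping + AFM scan + patch-clamp session + microarray batch — 104 at 28 h.
Dropping AFM scan frees 15 h; slotting in crystallography run (19 h) lifts the total to 112 at 32 h.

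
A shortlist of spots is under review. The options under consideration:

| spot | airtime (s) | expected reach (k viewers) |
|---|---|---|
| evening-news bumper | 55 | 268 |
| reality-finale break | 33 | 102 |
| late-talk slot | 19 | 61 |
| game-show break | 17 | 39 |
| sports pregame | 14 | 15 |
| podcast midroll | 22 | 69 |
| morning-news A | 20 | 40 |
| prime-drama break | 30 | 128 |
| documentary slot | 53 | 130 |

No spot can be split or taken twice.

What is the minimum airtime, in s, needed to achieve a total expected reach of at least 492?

Need the lightest bundle worth ≥ 492.
evening-news bumper + reality-finale break + prime-drama break: 498 expected reach at 118 s.
Any bundle with less than 118 s falls short of 492.

118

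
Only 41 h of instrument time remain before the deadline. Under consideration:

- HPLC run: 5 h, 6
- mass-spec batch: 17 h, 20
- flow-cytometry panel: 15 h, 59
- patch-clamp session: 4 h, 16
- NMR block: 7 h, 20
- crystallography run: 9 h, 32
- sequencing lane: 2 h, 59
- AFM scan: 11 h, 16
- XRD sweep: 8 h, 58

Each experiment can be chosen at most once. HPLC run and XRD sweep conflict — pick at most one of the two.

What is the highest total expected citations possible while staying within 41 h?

Taking the top-ratio experiments first gives flow-cytometry panel + patch-clamp session + crystallography run + sequencing lane + XRD sweep for 224 (38 h).
Dropping patch-clamp session frees 4 h; slotting in NMR block (7 h) lifts the total to 228 at 41 h.

228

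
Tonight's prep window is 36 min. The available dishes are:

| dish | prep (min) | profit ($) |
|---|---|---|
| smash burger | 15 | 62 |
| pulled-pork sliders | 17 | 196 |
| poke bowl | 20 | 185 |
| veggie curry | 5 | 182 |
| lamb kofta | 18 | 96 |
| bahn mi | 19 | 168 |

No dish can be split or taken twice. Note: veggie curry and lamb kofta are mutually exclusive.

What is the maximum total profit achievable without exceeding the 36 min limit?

Density check — veggie curry 36.40, pulled-pork sliders 11.53, poke bowl 9.25 are the best per min.
The ratio ordering already packs tightly: pulled-pork sliders + veggie curry, 22 min, 378.
Runner-up poke bowl + veggie curry tops out at 367.

378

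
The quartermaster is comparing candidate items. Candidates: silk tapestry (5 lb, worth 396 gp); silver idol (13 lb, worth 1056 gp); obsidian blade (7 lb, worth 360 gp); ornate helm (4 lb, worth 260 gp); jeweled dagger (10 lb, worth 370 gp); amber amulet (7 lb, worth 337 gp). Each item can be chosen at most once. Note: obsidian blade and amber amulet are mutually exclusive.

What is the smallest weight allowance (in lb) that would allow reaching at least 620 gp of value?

9

Look for the lowest-weight combination reaching 620.
silk tapestry + ornate helm: 656 value at 9 lb.
Below 9 lb the best achievable stays under 620.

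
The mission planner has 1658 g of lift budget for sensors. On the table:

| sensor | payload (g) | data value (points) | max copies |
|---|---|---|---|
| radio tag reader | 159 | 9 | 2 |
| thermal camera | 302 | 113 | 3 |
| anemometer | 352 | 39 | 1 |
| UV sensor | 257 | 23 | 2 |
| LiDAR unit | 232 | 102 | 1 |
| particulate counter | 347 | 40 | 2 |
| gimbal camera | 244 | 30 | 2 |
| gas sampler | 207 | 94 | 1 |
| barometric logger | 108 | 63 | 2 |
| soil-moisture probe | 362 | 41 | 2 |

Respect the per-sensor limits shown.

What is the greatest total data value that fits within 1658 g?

By data value per g: barometric logger 0.58, gas sampler 0.45, LiDAR unit 0.44 lead.
3×thermal camera + LiDAR unit + gas sampler + 2×barometric logger uses 1561 of the 1658 g and totals 661.
No other feasible combination exceeds 661.

661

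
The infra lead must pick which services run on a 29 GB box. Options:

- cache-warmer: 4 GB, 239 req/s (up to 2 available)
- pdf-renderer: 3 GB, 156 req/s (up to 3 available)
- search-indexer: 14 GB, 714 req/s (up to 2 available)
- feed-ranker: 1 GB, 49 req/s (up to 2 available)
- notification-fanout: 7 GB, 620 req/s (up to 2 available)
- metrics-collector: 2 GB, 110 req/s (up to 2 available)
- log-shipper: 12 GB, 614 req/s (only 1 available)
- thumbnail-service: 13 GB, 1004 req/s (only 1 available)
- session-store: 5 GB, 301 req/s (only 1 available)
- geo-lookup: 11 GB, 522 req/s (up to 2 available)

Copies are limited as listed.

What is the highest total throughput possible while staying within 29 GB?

Density check — notification-fanout 88.57, thumbnail-service 77.23, session-store 60.20, cache-warmer 59.75 are the best per GB.
The ratio ordering already packs tightly: 2×notification-fanout + metrics-collector + thumbnail-service, 29 GB, 2354.

2354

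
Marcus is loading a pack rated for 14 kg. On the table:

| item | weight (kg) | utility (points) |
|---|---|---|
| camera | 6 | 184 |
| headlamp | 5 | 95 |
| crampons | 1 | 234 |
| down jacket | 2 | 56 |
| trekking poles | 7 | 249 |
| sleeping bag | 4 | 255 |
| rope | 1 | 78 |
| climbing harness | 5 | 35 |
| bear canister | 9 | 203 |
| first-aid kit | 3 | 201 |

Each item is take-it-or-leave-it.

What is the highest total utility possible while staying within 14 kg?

874

Density check — crampons 234.00, rope 78.00, first-aid kit 67.00, sleeping bag 63.75 are the best per kg.
The ratio heuristic lands on crampons + down jacket + sleeping bag + rope + first-aid kit (824) but leaves 3 kg idle.
Dropping down jacket and rope frees 3 kg; slotting in camera (6 kg) lifts the total to 874 at 14 kg.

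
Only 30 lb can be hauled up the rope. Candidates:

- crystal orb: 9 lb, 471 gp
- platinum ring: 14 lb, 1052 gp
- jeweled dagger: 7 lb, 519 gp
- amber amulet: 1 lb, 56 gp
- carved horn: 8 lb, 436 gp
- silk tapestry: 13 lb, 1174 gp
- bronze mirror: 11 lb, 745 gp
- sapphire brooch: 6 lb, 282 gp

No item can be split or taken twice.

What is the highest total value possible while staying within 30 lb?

2282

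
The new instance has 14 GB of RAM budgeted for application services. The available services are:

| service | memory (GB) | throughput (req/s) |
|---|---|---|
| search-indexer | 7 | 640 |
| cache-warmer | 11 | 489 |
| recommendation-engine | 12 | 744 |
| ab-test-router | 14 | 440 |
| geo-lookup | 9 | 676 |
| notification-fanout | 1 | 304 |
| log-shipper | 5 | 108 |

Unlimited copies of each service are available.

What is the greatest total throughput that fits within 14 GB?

Ranking by ratio (throughput/GB): notification-fanout 304.00, search-indexer 91.43, geo-lookup 75.11.
The ratio ordering already packs tightly: 14×notification-fanout, 14 GB, 4256.
That's the maximum — no swap from here does better than 4256.

4256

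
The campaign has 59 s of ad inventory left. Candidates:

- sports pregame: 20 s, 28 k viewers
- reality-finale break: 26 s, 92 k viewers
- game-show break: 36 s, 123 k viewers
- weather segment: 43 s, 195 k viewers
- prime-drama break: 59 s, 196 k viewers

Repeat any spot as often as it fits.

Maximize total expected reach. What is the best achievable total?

196

Filling by ratio: weather segment for 195, with 16 s left unused.
Replace weather segment with prime-drama break: the trade gains 1 net, giving 196 at 59 s.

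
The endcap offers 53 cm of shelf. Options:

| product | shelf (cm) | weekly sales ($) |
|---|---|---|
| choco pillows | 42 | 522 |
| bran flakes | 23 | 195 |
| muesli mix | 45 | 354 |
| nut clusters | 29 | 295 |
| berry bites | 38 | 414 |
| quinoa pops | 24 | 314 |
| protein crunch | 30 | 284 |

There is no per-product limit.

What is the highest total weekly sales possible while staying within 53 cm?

628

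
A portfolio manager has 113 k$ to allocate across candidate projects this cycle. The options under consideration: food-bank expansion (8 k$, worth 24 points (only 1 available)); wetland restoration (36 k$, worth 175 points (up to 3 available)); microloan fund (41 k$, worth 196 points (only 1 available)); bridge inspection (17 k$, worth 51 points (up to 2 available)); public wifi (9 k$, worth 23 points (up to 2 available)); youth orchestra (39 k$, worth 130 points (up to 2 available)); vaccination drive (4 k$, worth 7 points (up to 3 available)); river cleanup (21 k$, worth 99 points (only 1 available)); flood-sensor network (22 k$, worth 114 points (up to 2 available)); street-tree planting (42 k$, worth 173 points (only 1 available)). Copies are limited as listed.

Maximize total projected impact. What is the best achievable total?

546

Greedy by ratio would take food-bank expansion + wetland restoration + vaccination drive + river cleanup + 2×flood-sensor network: 113 k$ used, total 533.
Reworking the packing: 2×wetland restoration + microloan fund uses 113 k$ and improves the total to 546.
No other feasible combination exceeds 546.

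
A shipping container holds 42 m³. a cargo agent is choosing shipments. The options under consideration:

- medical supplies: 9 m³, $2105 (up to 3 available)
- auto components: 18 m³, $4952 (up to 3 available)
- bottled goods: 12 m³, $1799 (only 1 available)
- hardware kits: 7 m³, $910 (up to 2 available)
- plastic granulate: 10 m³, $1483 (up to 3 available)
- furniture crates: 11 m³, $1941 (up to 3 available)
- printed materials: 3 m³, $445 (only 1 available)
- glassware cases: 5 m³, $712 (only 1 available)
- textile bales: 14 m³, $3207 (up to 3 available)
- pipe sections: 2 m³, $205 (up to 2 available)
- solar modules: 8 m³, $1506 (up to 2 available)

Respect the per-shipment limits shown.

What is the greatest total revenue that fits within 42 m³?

10616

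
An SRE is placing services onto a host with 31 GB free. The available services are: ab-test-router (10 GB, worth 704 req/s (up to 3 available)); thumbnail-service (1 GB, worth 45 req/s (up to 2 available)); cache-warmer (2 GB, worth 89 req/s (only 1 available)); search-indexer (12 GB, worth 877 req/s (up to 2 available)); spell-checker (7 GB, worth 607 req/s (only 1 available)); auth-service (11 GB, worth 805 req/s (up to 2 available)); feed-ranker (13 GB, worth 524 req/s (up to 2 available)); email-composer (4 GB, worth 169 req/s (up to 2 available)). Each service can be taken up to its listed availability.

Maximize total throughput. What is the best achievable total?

2361

By throughput per GB: spell-checker 86.71, auth-service 73.18, search-indexer 73.08, ab-test-router 70.40 lead.
A density-first pass picks 2×thumbnail-service + spell-checker + 2×auth-service — 2307 at 31 GB.
The 24 GB tied up in 2×thumbnail-service and 2×auth-service is better spent on 2×search-indexer — total rises to 2361 (31 GB).
No other feasible combination exceeds 2361.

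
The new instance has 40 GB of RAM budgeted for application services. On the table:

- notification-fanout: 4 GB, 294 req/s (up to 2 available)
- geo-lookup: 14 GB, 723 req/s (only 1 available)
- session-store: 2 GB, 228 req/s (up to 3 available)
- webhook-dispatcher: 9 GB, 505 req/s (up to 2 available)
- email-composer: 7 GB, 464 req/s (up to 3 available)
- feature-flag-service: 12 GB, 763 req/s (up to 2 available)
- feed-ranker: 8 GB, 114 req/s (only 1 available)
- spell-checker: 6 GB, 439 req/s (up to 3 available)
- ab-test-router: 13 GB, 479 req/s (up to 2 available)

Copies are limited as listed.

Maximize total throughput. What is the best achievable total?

Greedy by ratio would take 2×notification-fanout + 3×session-store + email-composer + 3×spell-checker: 39 GB used, total 3053.
The 6 GB tied up in spell-checker is better spent on email-composer — total rises to 3078 (40 GB).
Every other selection either busts 40 GB or exceeds an availability limit or fails to beat 3078.

3078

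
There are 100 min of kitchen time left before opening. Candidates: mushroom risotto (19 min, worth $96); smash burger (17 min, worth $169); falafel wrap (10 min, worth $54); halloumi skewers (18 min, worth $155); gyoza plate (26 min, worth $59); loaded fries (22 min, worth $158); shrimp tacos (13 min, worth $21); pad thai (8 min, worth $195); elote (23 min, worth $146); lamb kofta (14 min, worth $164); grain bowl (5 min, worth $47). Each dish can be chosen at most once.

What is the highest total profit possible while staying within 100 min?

Density check — pad thai 24.38, lamb kofta 11.71, smash burger 9.94 are the best per min.
The ratio ordering already packs tightly: smash burger + falafel wrap + halloumi skewers + loaded fries + pad thai + lamb kofta + grain bowl, 94 min, 942.

942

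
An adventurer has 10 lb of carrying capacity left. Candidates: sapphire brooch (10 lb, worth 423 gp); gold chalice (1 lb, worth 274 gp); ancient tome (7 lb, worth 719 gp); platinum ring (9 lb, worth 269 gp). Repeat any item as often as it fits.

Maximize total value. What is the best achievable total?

2740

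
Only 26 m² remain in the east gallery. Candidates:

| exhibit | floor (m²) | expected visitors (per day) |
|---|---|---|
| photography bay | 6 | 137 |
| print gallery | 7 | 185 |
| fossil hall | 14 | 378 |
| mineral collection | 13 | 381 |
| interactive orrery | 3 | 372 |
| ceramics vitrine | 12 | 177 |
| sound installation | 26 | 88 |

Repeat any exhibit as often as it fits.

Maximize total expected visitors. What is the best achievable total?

2976

The ratio ordering already packs tightly: 8×interactive orrery, 24 m², 2976.
The spare 2 m² is too small for any remaining exhibit, and no exchange beats 2976.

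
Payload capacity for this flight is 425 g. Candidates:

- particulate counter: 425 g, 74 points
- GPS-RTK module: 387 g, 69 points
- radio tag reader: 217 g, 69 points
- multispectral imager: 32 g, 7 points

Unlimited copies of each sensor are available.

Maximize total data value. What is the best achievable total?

Radio tag reader + 6×multispectral imager uses 409 of the 425 g and totals 111.
Every other selection either busts 425 g or fails to beat 111.

111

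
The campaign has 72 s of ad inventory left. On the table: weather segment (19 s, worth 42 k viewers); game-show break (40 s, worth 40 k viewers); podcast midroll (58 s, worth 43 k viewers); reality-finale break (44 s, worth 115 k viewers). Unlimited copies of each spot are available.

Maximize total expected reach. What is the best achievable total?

Taking weather segment + reality-finale break: 63 s used, 157 in expected reach.
No other feasible combination exceeds 157.

157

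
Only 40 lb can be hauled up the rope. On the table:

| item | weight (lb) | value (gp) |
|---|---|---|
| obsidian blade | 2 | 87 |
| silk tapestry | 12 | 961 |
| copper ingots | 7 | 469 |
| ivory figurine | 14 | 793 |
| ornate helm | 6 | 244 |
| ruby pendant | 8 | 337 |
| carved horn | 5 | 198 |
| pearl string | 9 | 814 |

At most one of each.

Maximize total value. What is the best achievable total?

2766

Filling by ratio: obsidian blade + silk tapestry + copper ingots + ruby pendant + pearl string for 2668, with 2 lb left unused.
But silk tapestry + ivory figurine + carved horn + pearl string fits in 40 lb and reaches 2766.
That's the maximum — no swap from here does better than 2766.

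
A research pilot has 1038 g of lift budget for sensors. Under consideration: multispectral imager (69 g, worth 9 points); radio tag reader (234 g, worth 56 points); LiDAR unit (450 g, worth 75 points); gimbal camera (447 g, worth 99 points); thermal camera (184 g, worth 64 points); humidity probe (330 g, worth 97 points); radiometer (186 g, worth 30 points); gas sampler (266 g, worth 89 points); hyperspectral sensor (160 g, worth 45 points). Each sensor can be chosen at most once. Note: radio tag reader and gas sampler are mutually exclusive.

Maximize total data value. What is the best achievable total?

304

The ratio ordering already packs tightly: multispectral imager + thermal camera + humidity probe + gas sampler + hyperspectral sensor, 1009 g, 304.
Every other selection either busts 1038 g or breaks a pairing rule or fails to beat 304.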